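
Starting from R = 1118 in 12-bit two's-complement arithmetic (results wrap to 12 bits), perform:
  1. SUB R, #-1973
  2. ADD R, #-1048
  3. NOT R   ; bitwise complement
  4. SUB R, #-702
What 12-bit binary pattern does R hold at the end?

101011000010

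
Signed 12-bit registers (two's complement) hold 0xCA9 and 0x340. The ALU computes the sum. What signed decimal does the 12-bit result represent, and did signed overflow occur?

-23; no overflow

0xCA9 = 110010101001 = -855 (signed)
0x340 = 001101000000 = 832 (signed)
  110010101001
+ 001101000000
= 111111101001
Result 111111101001: MSB = 1 → 4073 − 4096 = -23.
Addends have opposite signs, so signed overflow cannot occur.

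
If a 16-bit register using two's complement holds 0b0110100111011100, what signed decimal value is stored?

27100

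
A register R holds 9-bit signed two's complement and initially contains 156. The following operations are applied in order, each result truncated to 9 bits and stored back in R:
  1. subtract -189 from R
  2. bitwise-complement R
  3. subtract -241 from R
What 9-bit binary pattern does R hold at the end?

110010111

Start: R = 156 = 010011100.
R = 156 − (-189) = 345; wraps to -167 = 101011001
R = NOT 101011001 = 010100110 = 166
R = 166 − (-241) = 407; wraps to -105 = 110010111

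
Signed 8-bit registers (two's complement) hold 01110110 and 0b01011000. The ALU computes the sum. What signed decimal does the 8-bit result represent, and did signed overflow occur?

-50; overflow

01110110 = 118 (signed)
0b01011000 → 01011000 = 88 (signed)
  01110110
+ 01011000
= 11001110
Result 11001110: MSB = 1 → 206 − 256 = -50.
Both addends are non-negative but the stored result is negative: signed overflow. The true value 118 + 88 = 206 lies outside [-128, 127].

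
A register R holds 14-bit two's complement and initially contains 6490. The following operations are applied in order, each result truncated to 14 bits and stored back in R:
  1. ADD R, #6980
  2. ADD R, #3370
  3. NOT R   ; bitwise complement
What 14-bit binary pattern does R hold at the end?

Start: R = 6490 = 01100101011010.
R = 6490 + 6980 = 13470; wraps to -2914 = 11010010011110
R = -2914 + 3370 = 456 = 00000111001000
R = NOT 00000111001000 = 11111000110111 = -457

11111000110111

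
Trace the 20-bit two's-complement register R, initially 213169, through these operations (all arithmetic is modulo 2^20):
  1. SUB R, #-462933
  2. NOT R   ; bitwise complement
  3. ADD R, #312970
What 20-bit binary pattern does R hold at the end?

Start: R = 213169 = 00110100000010110001.
R = 213169 − (-462933) = 676102; wraps to -372474 = 10100101000100000110
R = NOT 10100101000100000110 = 01011010111011111001 = 372473
R = 372473 + 312970 = 685443; wraps to -363133 = 10100111010110000011

10100111010110000011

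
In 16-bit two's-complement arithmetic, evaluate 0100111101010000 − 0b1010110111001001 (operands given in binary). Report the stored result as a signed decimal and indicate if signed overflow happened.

-24185; overflow

0100111101010000 = 20304 (signed)
0b1010110111001001 → 1010110111001001 = -21047 (signed)
Subtract via negate-and-add: invert 1010110111001001 + 1 = 0101001000110111 (i.e. 21047).
  0100111101010000
+ 0101001000110111
= 1010000110000111
Result 1010000110000111: MSB = 1 → 41351 − 65536 = -24185.
Both addends (after negating the subtrahend) are non-negative but the stored result is negative: signed overflow. The true value 20304 − (-21047) = 41351 lies outside [-32768, 32767].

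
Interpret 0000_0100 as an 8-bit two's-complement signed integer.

MSB is 0, so the value is non-negative: 00000100 = 4.

4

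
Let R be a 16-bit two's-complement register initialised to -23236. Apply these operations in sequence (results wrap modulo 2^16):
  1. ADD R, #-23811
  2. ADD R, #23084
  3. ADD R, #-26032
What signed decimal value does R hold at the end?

Start: R = -23236 = 1010010100111100.
R = -23236 + (-23811) = -47047; wraps to 18489 = 0100100000111001
R = 18489 + 23084 = 41573; wraps to -23963 = 1010001001100101
R = -23963 + (-26032) = -49995; wraps to 15541 = 0011110010110101

15541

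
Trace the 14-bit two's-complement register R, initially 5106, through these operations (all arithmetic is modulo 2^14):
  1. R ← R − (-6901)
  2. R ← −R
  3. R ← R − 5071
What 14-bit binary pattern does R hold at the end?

11110101001010

Start: R = 5106 = 01001111110010.
R = 5106 − (-6901) = 12007; wraps to -4377 = 10111011100111
R = −(-4377) = 4377 = 01000100011001
R = 4377 − 5071 = -694 = 11110101001010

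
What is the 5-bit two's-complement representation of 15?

01111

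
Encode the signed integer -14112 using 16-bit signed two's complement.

|-14112| = 14112 = 0011011100100000 in 16 bits.
Invert the bits: 1100100011011111. Add 1: 1100100011100000.
Check: 1100100011100000 reads as 51424 − 65536 = -14112.

1100100011100000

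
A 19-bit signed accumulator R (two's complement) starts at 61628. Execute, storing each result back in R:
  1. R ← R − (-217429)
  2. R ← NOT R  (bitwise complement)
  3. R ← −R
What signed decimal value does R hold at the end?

Start: R = 61628 = 0001111000010111100.
R = 61628 − (-217429) = 279057; wraps to -245231 = 1000100001000010001
R = NOT 1000100001000010001 = 0111011110111101110 = 245230
R = −(245230) = -245230 = 1000100001000010010

-245230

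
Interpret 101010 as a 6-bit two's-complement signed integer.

-22

MSB is 1, so the value is negative.
Unsigned reading: 42. Subtract 2^6 = 64: 42 − 64 = -22.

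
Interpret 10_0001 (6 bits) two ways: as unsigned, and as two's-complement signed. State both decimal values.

Unsigned: 100001 = 33.
Signed: MSB=1 → 33 − 64 = -31.

unsigned = 33, signed = -31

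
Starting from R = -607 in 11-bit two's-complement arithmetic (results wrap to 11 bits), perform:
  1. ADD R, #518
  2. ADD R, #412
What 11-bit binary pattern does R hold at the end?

00101000011

Start: R = -607 = 10110100001.
R = -607 + 518 = -89 = 11110100111
R = -89 + 412 = 323 = 00101000011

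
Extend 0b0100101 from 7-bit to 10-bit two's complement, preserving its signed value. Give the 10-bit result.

MSB of 0100101 is 0; replicate it into the new high bits.
000|0100101 → 0000100101 (still 37).

0000100101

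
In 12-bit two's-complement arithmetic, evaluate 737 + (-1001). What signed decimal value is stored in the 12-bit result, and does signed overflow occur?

737 → 001011100001
-1001 → 110000010111
  001011100001
+ 110000010111
= 111011111000
Result 111011111000: MSB = 1 → 3832 − 4096 = -264.
Addends have opposite signs, so signed overflow cannot occur.

-264; no overflow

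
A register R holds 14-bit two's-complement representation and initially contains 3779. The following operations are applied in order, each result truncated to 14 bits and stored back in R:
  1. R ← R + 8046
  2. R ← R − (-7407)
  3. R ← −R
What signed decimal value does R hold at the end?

-2848

Start: R = 3779 = 00111011000011.
R = 3779 + 8046 = 11825; wraps to -4559 = 10111000110001
R = -4559 − (-7407) = 2848 = 00101100100000
R = −(2848) = -2848 = 11010011100000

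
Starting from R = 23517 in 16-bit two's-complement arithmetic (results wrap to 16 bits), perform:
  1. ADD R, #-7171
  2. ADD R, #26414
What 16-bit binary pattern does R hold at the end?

1010011100001000

Start: R = 23517 = 0101101111011101.
R = 23517 + (-7171) = 16346 = 0011111111011010
R = 16346 + 26414 = 42760; wraps to -22776 = 1010011100001000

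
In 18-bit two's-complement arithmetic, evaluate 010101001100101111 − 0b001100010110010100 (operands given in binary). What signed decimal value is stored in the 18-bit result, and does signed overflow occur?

36251; no overflow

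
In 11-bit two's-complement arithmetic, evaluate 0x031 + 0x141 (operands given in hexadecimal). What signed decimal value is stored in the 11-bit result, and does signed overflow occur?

0x031 = 00000110001 = 49 (signed)
0x141 = 00101000001 = 321 (signed)
  00000110001
+ 00101000001
= 00101110010
Result 00101110010: MSB = 0 → value 370.
Both addends are non-negative and so is the stored result: no signed overflow.

370; no overflow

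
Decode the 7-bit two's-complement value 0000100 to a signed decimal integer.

4

MSB is 0, so the value is non-negative: 0000100 = 4.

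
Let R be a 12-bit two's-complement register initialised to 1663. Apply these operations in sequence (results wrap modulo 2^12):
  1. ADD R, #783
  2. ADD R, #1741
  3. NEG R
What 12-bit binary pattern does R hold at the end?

111110100101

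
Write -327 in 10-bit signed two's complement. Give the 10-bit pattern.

1010111001

|-327| = 327 = 0101000111 in 10 bits.
Invert the bits: 1010111000. Add 1: 1010111001.
Check: 1010111001 reads as 697 − 1024 = -327.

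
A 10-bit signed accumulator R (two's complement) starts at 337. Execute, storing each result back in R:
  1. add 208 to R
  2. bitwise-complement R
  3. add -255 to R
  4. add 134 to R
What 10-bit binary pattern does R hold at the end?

0101100101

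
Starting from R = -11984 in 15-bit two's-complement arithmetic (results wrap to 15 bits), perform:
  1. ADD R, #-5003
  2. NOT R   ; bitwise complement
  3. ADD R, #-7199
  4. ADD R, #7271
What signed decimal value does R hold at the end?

-15710

Start: R = -11984 = 101000100110000.
R = -11984 + (-5003) = -16987; wraps to 15781 = 011110110100101
R = NOT 011110110100101 = 100001001011010 = -15782
R = -15782 + (-7199) = -22981; wraps to 9787 = 010011000111011
R = 9787 + 7271 = 17058; wraps to -15710 = 100001010100010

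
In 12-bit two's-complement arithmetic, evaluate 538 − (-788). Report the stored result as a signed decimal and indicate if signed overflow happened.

1326; no overflow

538 → 001000011010
-788 → 110011101100
Subtract via negate-and-add: invert 110011101100 + 1 = 001100010100 (i.e. 788).
  001000011010
+ 001100010100
= 010100101110
Result 010100101110: MSB = 0 → value 1326.
Both addends (after negating the subtrahend) are non-negative and so is the stored result: no signed overflow.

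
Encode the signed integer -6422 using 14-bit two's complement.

10011011101010

|-6422| = 6422 = 01100100010110 in 14 bits.
Invert the bits: 10011011101001. Add 1: 10011011101010.
Check: 10011011101010 reads as 9962 − 16384 = -6422.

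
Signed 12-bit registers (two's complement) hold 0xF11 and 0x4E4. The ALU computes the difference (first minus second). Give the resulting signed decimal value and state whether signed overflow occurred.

-1491; no overflow

0xF11 = 111100010001 = -239 (signed)
0x4E4 = 010011100100 = 1252 (signed)
Subtract via negate-and-add: invert 010011100100 + 1 = 101100011100 (i.e. -1252).
  111100010001
+ 101100011100
= 101000101101  (discard carry-out 1)
Result 101000101101: MSB = 1 → 2605 − 4096 = -1491.
Both addends (after negating the subtrahend) are negative and so is the stored result: no signed overflow.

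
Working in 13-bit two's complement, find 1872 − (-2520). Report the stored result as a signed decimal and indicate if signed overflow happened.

1872 → 0011101010000
-2520 → 1011000101000
Subtract via negate-and-add: invert 1011000101000 + 1 = 0100111011000 (i.e. 2520).
  0011101010000
+ 0100111011000
= 1000100101000
Result 1000100101000: MSB = 1 → 4392 − 8192 = -3800.
Both addends (after negating the subtrahend) are non-negative but the stored result is negative: signed overflow. The true value 1872 − (-2520) = 4392 lies outside [-4096, 4095].

-3800; overflow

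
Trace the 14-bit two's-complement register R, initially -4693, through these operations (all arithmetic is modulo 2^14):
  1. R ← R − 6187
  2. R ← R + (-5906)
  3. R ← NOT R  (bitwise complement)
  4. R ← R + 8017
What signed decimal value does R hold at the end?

Start: R = -4693 = 10110110101011.
R = -4693 − 6187 = -10880; wraps to 5504 = 01010110000000
R = 5504 + (-5906) = -402 = 11111001101110
R = NOT 11111001101110 = 00000110010001 = 401
R = 401 + 8017 = 8418; wraps to -7966 = 10000011100010

-7966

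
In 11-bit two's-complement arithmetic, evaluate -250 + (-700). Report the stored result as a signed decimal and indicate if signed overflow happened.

-950; no overflow

-250 → 11100000110
-700 → 10101000100
  11100000110
+ 10101000100
= 10001001010  (discard carry-out 1)
Result 10001001010: MSB = 1 → 1098 − 2048 = -950.
Both addends are negative and so is the stored result: no signed overflow.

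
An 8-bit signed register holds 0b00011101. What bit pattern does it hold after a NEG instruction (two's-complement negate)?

11100011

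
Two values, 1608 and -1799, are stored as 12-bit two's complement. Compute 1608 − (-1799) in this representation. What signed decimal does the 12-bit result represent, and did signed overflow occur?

1608 → 011001001000
-1799 → 100011111001
Subtract via negate-and-add: invert 100011111001 + 1 = 011100000111 (i.e. 1799).
  011001001000
+ 011100000111
= 110101001111
Result 110101001111: MSB = 1 → 3407 − 4096 = -689.
Both addends (after negating the subtrahend) are non-negative but the stored result is negative: signed overflow. The true value 1608 − (-1799) = 3407 lies outside [-2048, 2047].

-689; overflow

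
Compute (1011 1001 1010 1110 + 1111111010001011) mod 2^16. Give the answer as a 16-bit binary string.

  1011100110101110
+ 1111111010001011
= 1011100000111001  (discard carry-out 1)

1011100000111001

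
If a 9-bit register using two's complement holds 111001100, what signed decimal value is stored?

-52

MSB is 1, so the value is negative.
Unsigned reading: 460. Subtract 2^9 = 512: 460 − 512 = -52.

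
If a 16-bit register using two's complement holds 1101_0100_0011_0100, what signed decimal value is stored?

-11212

MSB is 1, so the value is negative.
Invert: 0010101111001011. Add 1: 0010101111001100 = 11212. So the value is −11212.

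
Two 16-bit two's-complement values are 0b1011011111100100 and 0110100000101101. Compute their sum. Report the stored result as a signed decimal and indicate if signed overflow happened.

0b1011011111100100 → 1011011111100100 = -18460 (signed)
0110100000101101 = 26669 (signed)
  1011011111100100
+ 0110100000101101
= 0010000000010001  (discard carry-out 1)
Result 0010000000010001: MSB = 0 → value 8209.
Addends have opposite signs, so signed overflow cannot occur.

8209; no overflow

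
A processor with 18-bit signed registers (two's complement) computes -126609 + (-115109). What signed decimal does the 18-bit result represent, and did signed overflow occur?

20426; overflow

-126609 → 100001000101101111
-115109 → 100011111001011011
  100001000101101111
+ 100011111001011011
= 000100111111001010  (discard carry-out 1)
Result 000100111111001010: MSB = 0 → value 20426.
Both addends are negative but the stored result is non-negative: signed overflow. The true value -126609 + (-115109) = -241718 lies outside [-131072, 131071].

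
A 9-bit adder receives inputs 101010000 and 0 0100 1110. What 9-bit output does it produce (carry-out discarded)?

110011110

  101010000
+ 001001110
= 110011110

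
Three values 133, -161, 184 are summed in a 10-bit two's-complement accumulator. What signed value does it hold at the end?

156

133 + (-161) = -28 (1111100100)
-28 + 184 = 156 (0010011100)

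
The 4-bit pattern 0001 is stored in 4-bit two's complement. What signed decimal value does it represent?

1

MSB is 0, so the value is non-negative: 0001 = 1.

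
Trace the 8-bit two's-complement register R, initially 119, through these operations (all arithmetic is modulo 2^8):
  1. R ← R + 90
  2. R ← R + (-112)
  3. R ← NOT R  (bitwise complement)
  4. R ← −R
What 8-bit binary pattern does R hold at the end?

01100010

Start: R = 119 = 01110111.
R = 119 + 90 = 209; wraps to -47 = 11010001
R = -47 + (-112) = -159; wraps to 97 = 01100001
R = NOT 01100001 = 10011110 = -98
R = −(-98) = 98 = 01100010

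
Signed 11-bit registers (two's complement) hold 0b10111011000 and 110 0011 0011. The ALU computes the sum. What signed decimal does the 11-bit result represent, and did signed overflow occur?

-1013; no overflow

0b10111011000 → 10111011000 = -552 (signed)
110 0011 0011 → 11000110011 = -461 (signed)
  10111011000
+ 11000110011
= 10000001011  (discard carry-out 1)
Result 10000001011: MSB = 1 → 1035 − 2048 = -1013.
Both addends are negative and so is the stored result: no signed overflow.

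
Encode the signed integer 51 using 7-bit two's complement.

51 is non-negative, so write it directly in 7 bits: 0110011.

0110011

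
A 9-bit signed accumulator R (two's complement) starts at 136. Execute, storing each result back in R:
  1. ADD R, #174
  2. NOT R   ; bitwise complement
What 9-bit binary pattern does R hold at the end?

011001001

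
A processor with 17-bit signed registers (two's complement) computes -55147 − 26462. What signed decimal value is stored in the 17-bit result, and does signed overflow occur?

49463; overflow

-55147 → 10010100010010101
26462 → 00110011101011110
Subtract via negate-and-add: invert 00110011101011110 + 1 = 11001100010100010 (i.e. -26462).
  10010100010010101
+ 11001100010100010
= 01100000100110111  (discard carry-out 1)
Result 01100000100110111: MSB = 0 → value 49463.
Both addends (after negating the subtrahend) are negative but the stored result is non-negative: signed overflow. The true value -55147 − 26462 = -81609 lies outside [-65536, 65535].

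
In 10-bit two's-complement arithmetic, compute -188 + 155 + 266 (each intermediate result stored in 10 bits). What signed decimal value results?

233

-188 + 155 = -33 (1111011111)
-33 + 266 = 233 (0011101001)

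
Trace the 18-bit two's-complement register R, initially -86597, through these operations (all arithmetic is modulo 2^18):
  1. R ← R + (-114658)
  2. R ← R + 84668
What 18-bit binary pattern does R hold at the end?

100011100010010101

Start: R = -86597 = 101010110110111011.
R = -86597 + (-114658) = -201255; wraps to 60889 = 001110110111011001
R = 60889 + 84668 = 145557; wraps to -116587 = 100011100010010101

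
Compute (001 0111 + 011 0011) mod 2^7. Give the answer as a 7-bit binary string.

  0010111
+ 0110011
= 1001010

1001010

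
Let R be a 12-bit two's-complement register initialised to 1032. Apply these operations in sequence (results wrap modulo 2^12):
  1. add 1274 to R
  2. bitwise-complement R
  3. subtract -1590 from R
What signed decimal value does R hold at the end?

-717

Start: R = 1032 = 010000001000.
R = 1032 + 1274 = 2306; wraps to -1790 = 100100000010
R = NOT 100100000010 = 011011111101 = 1789
R = 1789 − (-1590) = 3379; wraps to -717 = 110100110011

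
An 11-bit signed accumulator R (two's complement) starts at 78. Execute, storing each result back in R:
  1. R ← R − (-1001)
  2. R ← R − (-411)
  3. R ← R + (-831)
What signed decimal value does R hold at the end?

Start: R = 78 = 00001001110.
R = 78 − (-1001) = 1079; wraps to -969 = 10000110111
R = -969 − (-411) = -558 = 10111010010
R = -558 + (-831) = -1389; wraps to 659 = 01010010011

659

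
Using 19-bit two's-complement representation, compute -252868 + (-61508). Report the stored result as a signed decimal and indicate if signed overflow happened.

-252868 → 1000010010000111100
-61508 → 1110000111110111100
  1000010010000111100
+ 1110000111110111100
= 0110011001111111000  (discard carry-out 1)
Result 0110011001111111000: MSB = 0 → value 209912.
Both addends are negative but the stored result is non-negative: signed overflow. The true value -252868 + (-61508) = -314376 lies outside [-262144, 262143].

209912; overflow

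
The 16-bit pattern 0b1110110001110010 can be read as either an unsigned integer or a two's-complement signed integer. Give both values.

Unsigned: 1110110001110010 = 60530.
Signed: MSB=1 → 60530 − 65536 = -5006.

unsigned = 60530, signed = -5006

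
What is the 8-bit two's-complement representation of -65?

|-65| = 65 = 01000001 in 8 bits.
Invert the bits: 10111110. Add 1: 10111111.

10111111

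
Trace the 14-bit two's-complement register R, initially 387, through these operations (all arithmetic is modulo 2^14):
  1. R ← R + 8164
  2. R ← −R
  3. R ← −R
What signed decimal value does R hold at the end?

Start: R = 387 = 00000110000011.
R = 387 + 8164 = 8551; wraps to -7833 = 10000101100111
R = −(-7833) = 7833 = 01111010011001
R = −(7833) = -7833 = 10000101100111

-7833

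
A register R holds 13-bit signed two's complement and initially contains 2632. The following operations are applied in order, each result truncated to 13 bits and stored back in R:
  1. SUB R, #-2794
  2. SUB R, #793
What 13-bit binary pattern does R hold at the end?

Start: R = 2632 = 0101001001000.
R = 2632 − (-2794) = 5426; wraps to -2766 = 1010100110010
R = -2766 − 793 = -3559 = 1001000011001

1001000011001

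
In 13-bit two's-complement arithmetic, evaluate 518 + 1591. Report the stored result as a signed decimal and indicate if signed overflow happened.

518 → 0001000000110
1591 → 0011000110111
  0001000000110
+ 0011000110111
= 0100000111101
Result 0100000111101: MSB = 0 → value 2109.
Both addends are non-negative and so is the stored result: no signed overflow.

2109; no overflow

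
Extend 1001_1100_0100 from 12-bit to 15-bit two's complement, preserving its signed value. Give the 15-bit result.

111100111000100

MSB of 100111000100 is 1; replicate it into the new high bits.
111|100111000100 → 111100111000100 (still -1596).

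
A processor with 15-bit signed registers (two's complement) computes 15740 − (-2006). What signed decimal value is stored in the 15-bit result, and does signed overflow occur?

-15022; overflow

15740 → 011110101111100
-2006 → 111100000101010
Subtract via negate-and-add: invert 111100000101010 + 1 = 000011111010110 (i.e. 2006).
  011110101111100
+ 000011111010110
= 100010101010010
Result 100010101010010: MSB = 1 → 17746 − 32768 = -15022.
Both addends (after negating the subtrahend) are non-negative but the stored result is negative: signed overflow. The true value 15740 − (-2006) = 17746 lies outside [-16384, 16383].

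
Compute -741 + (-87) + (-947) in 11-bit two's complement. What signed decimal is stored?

-741 + (-87) = -828 (10011000100)
-828 + (-947) = -1775 → wraps to 273 (00100010001)

273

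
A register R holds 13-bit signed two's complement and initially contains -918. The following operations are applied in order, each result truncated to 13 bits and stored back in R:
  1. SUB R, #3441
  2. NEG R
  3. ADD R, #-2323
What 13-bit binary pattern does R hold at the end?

Start: R = -918 = 1110001101010.
R = -918 − 3441 = -4359; wraps to 3833 = 0111011111001
R = −(3833) = -3833 = 1000100000111
R = -3833 + (-2323) = -6156; wraps to 2036 = 0011111110100

0011111110100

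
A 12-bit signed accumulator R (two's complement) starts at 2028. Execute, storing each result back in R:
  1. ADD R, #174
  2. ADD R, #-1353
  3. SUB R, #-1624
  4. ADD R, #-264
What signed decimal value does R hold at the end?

-1887

Start: R = 2028 = 011111101100.
R = 2028 + 174 = 2202; wraps to -1894 = 100010011010
R = -1894 + (-1353) = -3247; wraps to 849 = 001101010001
R = 849 − (-1624) = 2473; wraps to -1623 = 100110101001
R = -1623 + (-264) = -1887 = 100010100001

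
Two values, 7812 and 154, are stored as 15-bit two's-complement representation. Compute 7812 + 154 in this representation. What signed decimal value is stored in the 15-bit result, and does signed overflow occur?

7812 → 001111010000100
154 → 000000010011010
  001111010000100
+ 000000010011010
= 001111100011110
Result 001111100011110: MSB = 0 → value 7966.
Both addends are non-negative and so is the stored result: no signed overflow.

7966; no overflow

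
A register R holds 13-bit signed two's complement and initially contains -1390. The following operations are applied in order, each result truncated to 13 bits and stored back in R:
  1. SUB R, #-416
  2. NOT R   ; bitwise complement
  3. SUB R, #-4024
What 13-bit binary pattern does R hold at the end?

Start: R = -1390 = 1101010010010.
R = -1390 − (-416) = -974 = 1110000110010
R = NOT 1110000110010 = 0001111001101 = 973
R = 973 − (-4024) = 4997; wraps to -3195 = 1001110000101

1001110000101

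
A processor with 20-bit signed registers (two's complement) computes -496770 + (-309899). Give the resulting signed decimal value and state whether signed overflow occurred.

241907; overflow

-496770 → 10000110101101111110
-309899 → 10110100010101110101
  10000110101101111110
+ 10110100010101110101
= 00111011000011110011  (discard carry-out 1)
Result 00111011000011110011: MSB = 0 → value 241907.
Both addends are negative but the stored result is non-negative: signed overflow. The true value -496770 + (-309899) = -806669 lies outside [-524288, 524287].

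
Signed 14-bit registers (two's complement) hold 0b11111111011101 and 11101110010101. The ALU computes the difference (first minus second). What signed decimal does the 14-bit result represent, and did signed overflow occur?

1096; no overflow

0b11111111011101 → 11111111011101 = -35 (signed)
11101110010101 = -1131 (signed)
Subtract via negate-and-add: invert 11101110010101 + 1 = 00010001101011 (i.e. 1131).
  11111111011101
+ 00010001101011
= 00010001001000  (discard carry-out 1)
Result 00010001001000: MSB = 0 → value 1096.
Addends (after negating the subtrahend) have opposite signs, so signed overflow cannot occur.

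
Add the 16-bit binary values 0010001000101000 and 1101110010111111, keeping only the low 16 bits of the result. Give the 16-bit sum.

  0010001000101000
+ 1101110010111111
= 1111111011100111

1111111011100111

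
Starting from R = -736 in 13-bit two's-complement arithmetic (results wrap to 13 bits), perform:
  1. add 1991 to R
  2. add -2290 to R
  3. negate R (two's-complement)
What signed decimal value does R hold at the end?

1035

Start: R = -736 = 1110100100000.
R = -736 + 1991 = 1255 = 0010011100111
R = 1255 + (-2290) = -1035 = 1101111110101
R = −(-1035) = 1035 = 0010000001011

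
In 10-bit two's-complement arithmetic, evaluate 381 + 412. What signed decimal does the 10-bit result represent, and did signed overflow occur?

381 → 0101111101
412 → 0110011100
  0101111101
+ 0110011100
= 1100011001
Result 1100011001: MSB = 1 → 793 − 1024 = -231.
Both addends are non-negative but the stored result is negative: signed overflow. The true value 381 + 412 = 793 lies outside [-512, 511].

-231; overflow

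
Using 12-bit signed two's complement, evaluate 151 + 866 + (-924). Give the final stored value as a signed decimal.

93

151 + 866 = 1017 (001111111001)
1017 + (-924) = 93 (000001011101)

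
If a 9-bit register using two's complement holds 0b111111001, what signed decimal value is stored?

-7

MSB is 1, so the value is negative.
Invert: 000000110. Add 1: 000000111 = 7. So the value is −7.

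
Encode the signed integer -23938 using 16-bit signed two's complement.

1010001001111110

|-23938| = 23938 = 0101110110000010 in 16 bits.
Invert the bits: 1010001001111101. Add 1: 1010001001111110.
Check: 1010001001111110 reads as 41598 − 65536 = -23938.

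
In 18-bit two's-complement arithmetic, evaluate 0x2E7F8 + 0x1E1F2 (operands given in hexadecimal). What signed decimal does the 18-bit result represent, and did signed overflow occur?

0x2E7F8 = 101110011111111000 = -71688 (signed)
0x1E1F2 = 011110000111110010 = 123378 (signed)
  101110011111111000
+ 011110000111110010
= 001100100111101010  (discard carry-out 1)
Result 001100100111101010: MSB = 0 → value 51690.
Addends have opposite signs, so signed overflow cannot occur.

51690; no overflow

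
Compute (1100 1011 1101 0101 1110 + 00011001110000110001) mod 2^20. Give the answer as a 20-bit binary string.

11100101100110001111

  11001011110101011110
+ 00011001110000110001
= 11100101100110001111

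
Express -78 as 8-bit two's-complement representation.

10110010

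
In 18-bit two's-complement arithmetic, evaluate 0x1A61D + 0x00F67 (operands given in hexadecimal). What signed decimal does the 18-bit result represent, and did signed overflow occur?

0x1A61D = 011010011000011101 = 108061 (signed)
0x00F67 = 000000111101100111 = 3943 (signed)
  011010011000011101
+ 000000111101100111
= 011011010110000100
Result 011011010110000100: MSB = 0 → value 112004.
Both addends are non-negative and so is the stored result: no signed overflow.

112004; no overflow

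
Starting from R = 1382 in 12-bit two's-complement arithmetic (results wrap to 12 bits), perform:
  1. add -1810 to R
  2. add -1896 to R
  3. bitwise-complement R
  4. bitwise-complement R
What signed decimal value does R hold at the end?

1772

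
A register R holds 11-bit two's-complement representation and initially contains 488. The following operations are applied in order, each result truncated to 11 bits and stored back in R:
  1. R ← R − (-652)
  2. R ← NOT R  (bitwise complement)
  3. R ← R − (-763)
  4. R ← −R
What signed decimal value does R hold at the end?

378

Start: R = 488 = 00111101000.
R = 488 − (-652) = 1140; wraps to -908 = 10001110100
R = NOT 10001110100 = 01110001011 = 907
R = 907 − (-763) = 1670; wraps to -378 = 11010000110
R = −(-378) = 378 = 00101111010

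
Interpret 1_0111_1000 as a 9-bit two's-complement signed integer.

-136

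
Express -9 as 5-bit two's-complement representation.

|-9| = 9 = 01001 in 5 bits.
Invert the bits: 10110. Add 1: 10111.
Check: 10111 reads as 23 − 32 = -9.

10111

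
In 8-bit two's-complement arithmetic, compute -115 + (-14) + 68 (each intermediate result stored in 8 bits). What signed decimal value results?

-61

-115 + (-14) = -129 → wraps to 127 (01111111)
127 + 68 = 195 → wraps to -61 (11000011)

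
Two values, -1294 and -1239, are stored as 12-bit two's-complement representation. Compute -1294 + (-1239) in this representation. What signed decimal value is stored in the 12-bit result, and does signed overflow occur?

-1294 → 101011110010
-1239 → 101100101001
  101011110010
+ 101100101001
= 011000011011  (discard carry-out 1)
Result 011000011011: MSB = 0 → value 1563.
Both addends are negative but the stored result is non-negative: signed overflow. The true value -1294 + (-1239) = -2533 lies outside [-2048, 2047].

1563; overflow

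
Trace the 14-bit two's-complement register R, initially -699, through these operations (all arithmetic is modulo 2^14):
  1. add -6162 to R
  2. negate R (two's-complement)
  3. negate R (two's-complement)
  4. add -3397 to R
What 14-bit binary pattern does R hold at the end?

01011111101110

Start: R = -699 = 11110101000101.
R = -699 + (-6162) = -6861 = 10010100110011
R = −(-6861) = 6861 = 01101011001101
R = −(6861) = -6861 = 10010100110011
R = -6861 + (-3397) = -10258; wraps to 6126 = 01011111101110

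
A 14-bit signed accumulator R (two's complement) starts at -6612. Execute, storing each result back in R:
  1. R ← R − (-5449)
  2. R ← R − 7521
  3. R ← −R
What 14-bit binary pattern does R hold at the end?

10000111101100

Start: R = -6612 = 10011000101100.
R = -6612 − (-5449) = -1163 = 11101101110101
R = -1163 − 7521 = -8684; wraps to 7700 = 01111000010100
R = −(7700) = -7700 = 10000111101100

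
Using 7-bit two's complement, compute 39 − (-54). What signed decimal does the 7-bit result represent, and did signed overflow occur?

39 → 0100111
-54 → 1001010
Subtract via negate-and-add: invert 1001010 + 1 = 0110110 (i.e. 54).
  0100111
+ 0110110
= 1011101
Result 1011101: MSB = 1 → 93 − 128 = -35.
Both addends (after negating the subtrahend) are non-negative but the stored result is negative: signed overflow. The true value 39 − (-54) = 93 lies outside [-64, 63].

-35; overflow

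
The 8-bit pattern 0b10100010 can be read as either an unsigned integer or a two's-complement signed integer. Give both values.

Unsigned: 10100010 = 162.
Signed: MSB=1 → 162 − 256 = -94.

unsigned = 162, signed = -94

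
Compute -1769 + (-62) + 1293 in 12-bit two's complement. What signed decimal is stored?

-538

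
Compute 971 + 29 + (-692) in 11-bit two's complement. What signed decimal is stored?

308

971 + 29 = 1000 (01111101000)
1000 + (-692) = 308 (00100110100)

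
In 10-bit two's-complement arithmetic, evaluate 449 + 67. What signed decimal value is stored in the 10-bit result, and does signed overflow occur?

-508; overflow

449 → 0111000001
67 → 0001000011
  0111000001
+ 0001000011
= 1000000100
Result 1000000100: MSB = 1 → 516 − 1024 = -508.
Both addends are non-negative but the stored result is negative: signed overflow. The true value 449 + 67 = 516 lies outside [-512, 511].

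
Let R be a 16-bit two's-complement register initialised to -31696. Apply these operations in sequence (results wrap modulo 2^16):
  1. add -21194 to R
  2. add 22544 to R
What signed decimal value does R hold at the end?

Start: R = -31696 = 1000010000110000.
R = -31696 + (-21194) = -52890; wraps to 12646 = 0011000101100110
R = 12646 + 22544 = 35190; wraps to -30346 = 1000100101110110

-30346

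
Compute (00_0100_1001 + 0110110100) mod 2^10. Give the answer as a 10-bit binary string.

0111111101

  0001001001
+ 0110110100
= 0111111101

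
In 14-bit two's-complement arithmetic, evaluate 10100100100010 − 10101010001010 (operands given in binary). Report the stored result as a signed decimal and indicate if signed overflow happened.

10100100100010 = -5854 (signed)
10101010001010 = -5494 (signed)
Subtract via negate-and-add: invert 10101010001010 + 1 = 01010101110110 (i.e. 5494).
  10100100100010
+ 01010101110110
= 11111010011000
Result 11111010011000: MSB = 1 → 16024 − 16384 = -360.
Addends (after negating the subtrahend) have opposite signs, so signed overflow cannot occur.

-360; no overflow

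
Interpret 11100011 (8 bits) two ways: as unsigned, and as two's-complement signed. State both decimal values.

unsigned = 227, signed = -29

Unsigned: 11100011 = 227.
Signed: MSB=1 → 227 − 256 = -29.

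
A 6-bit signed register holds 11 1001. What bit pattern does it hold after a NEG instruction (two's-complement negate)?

Invert: 000110. Add 1: 000111.
Check: 111001 = -7, 000111 = 7.

000111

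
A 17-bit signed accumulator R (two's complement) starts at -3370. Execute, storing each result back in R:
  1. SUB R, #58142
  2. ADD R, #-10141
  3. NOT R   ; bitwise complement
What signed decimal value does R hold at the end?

-59420

Start: R = -3370 = 11111001011010110.
R = -3370 − 58142 = -61512 = 10000111110111000
R = -61512 + (-10141) = -71653; wraps to 59419 = 01110100000011011
R = NOT 01110100000011011 = 10001011111100100 = -59420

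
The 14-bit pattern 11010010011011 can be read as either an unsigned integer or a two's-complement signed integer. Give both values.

Unsigned: 11010010011011 = 13467.
Signed: MSB=1 → 13467 − 16384 = -2917.

unsigned = 13467, signed = -2917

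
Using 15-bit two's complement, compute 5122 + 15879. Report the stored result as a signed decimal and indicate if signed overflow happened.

-11767; overflow

5122 → 001010000000010
15879 → 011111000000111
  001010000000010
+ 011111000000111
= 101001000001001
Result 101001000001001: MSB = 1 → 21001 − 32768 = -11767.
Both addends are non-negative but the stored result is negative: signed overflow. The true value 5122 + 15879 = 21001 lies outside [-16384, 16383].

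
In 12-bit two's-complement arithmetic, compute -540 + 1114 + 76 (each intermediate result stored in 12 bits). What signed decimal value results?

650

-540 + 1114 = 574 (001000111110)
574 + 76 = 650 (001010001010)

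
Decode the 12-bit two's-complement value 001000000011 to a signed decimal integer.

515

MSB is 0, so the value is non-negative: 001000000011 = 515.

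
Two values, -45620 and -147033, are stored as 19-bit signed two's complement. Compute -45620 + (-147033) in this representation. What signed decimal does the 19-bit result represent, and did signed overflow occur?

-45620 → 1110100110111001100
-147033 → 1011100000110100111
  1110100110111001100
+ 1011100000110100111
= 1010000111101110011  (discard carry-out 1)
Result 1010000111101110011: MSB = 1 → 331635 − 524288 = -192653.
Both addends are negative and so is the stored result: no signed overflow.

-192653; no overflow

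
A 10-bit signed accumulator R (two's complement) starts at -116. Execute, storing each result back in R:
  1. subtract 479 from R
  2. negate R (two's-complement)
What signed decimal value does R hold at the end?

-429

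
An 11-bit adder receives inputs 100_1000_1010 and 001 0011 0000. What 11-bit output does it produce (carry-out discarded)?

  10010001010
+ 00100110000
= 10110111010

10110111010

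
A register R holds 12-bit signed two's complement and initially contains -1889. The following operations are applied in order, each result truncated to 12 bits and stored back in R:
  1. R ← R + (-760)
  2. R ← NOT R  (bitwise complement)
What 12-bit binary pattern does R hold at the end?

Start: R = -1889 = 100010011111.
R = -1889 + (-760) = -2649; wraps to 1447 = 010110100111
R = NOT 010110100111 = 101001011000 = -1448

101001011000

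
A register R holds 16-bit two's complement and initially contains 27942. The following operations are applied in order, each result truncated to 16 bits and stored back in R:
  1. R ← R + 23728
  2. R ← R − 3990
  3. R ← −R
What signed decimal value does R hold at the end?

Start: R = 27942 = 0110110100100110.
R = 27942 + 23728 = 51670; wraps to -13866 = 1100100111010110
R = -13866 − 3990 = -17856 = 1011101001000000
R = −(-17856) = 17856 = 0100010111000000

17856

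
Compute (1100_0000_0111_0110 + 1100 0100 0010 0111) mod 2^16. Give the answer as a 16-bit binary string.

1000010010011101

  1100000001110110
+ 1100010000100111
= 1000010010011101  (discard carry-out 1)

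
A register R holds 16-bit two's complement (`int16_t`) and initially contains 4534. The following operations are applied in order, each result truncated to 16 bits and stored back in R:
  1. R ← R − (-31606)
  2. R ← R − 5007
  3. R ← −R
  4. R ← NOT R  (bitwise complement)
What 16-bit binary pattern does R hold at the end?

0111100110011100

Start: R = 4534 = 0001000110110110.
R = 4534 − (-31606) = 36140; wraps to -29396 = 1000110100101100
R = -29396 − 5007 = -34403; wraps to 31133 = 0111100110011101
R = −(31133) = -31133 = 1000011001100011
R = NOT 1000011001100011 = 0111100110011100 = 31132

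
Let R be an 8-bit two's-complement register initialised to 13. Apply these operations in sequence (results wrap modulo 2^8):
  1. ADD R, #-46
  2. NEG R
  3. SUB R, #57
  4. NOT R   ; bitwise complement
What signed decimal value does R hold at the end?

23

Start: R = 13 = 00001101.
R = 13 + (-46) = -33 = 11011111
R = −(-33) = 33 = 00100001
R = 33 − 57 = -24 = 11101000
R = NOT 11101000 = 00010111 = 23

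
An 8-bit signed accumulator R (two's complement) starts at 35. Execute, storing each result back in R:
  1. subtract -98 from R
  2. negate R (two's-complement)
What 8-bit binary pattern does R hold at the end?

Start: R = 35 = 00100011.
R = 35 − (-98) = 133; wraps to -123 = 10000101
R = −(-123) = 123 = 01111011

01111011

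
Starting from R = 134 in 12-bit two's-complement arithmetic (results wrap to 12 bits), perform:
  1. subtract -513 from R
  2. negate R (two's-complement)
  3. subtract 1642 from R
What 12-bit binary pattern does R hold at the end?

011100001111

Start: R = 134 = 000010000110.
R = 134 − (-513) = 647 = 001010000111
R = −(647) = -647 = 110101111001
R = -647 − 1642 = -2289; wraps to 1807 = 011100001111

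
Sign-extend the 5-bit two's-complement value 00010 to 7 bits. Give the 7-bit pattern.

MSB of 00010 is 0; replicate it into the new high bits.
00|00010 → 0000010 (still 2).

0000010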